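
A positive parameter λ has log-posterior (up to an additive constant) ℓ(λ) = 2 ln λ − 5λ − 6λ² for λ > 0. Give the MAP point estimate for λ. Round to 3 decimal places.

ℓ'(λ) = 2/λ − 5 − 12λ. Setting this to zero and multiplying by λ: 12λ² + 5λ − 2 = 0.
λ = (−5 + √(5² + 4·12·2)) / (2·12) = (−5 + √121) / 24 = (−5 + 11)/24 = 1/4.
ℓ''(λ) = −2/λ² − 12 < 0, confirming a maximum.

λ̂_MAP = 0.250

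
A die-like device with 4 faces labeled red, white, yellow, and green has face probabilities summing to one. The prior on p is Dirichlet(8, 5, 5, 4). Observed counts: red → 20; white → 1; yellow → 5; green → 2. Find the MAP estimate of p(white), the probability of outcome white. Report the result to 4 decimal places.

The posterior is Dirichlet(αᵢ + nᵢ) = Dirichlet(28, 6, 10, 6).
For a Dirichlet(a₁,…,a_K) with all aᵢ > 1, the mode has j-th component (aⱼ − 1)/(Σaᵢ − K).
Here Σaᵢ = 50 and K = 4, so p(white) = (6 − 1)/(50 − 4) = 5/46 ≈ 0.1087.

MAP estimate of p(white) = 0.1087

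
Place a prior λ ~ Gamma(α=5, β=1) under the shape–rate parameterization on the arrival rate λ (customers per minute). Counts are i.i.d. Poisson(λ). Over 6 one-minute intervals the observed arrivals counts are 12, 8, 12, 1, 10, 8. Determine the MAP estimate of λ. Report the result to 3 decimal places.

λ̂_MAP = 7.857

Σxᵢ = 12+8+12+1+10+8 = 51, with n = 6.
Posterior ∝ λ^4e^(−1λ) · λ^51e^(−6λ) = λ^55e^(−7λ), i.e. Gamma(shape=56, rate=7).
The mode of a Gamma(a, b) with a ≥ 1 (shape–rate) is (a−1)/b = 55/7 ≈ 7.857.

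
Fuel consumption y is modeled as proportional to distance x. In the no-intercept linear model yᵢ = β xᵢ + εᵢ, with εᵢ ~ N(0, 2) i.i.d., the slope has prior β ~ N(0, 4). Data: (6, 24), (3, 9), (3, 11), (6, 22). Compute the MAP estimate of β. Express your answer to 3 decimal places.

β̂_MAP = 3.713

log p(β | y) = −Σ(yᵢ − βxᵢ)²/(2·2) − β²/(2·4) + const.
Setting the derivative to zero: Σxᵢ(yᵢ − βxᵢ)/2 − β/4 = 0, so β = Σxᵢyᵢ / (Σxᵢ² + σ²/τ²).
Σxᵢyᵢ = 6·24 + 3·9 + 3·11 + 6·22 = 336; Σxᵢ² = 90; σ²/τ² = 0.5.
β̂_MAP = 336 / (90 + 0.5) = 336/90.5 ≈ 3.713.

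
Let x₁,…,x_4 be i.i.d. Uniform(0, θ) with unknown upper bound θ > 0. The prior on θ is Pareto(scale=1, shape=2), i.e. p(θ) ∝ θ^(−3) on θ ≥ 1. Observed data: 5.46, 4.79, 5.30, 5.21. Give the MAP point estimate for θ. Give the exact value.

The Uniform(0, θ) likelihood is θ^(−n) for θ ≥ max(xᵢ), zero otherwise. Here max(xᵢ) = 5.46.
Posterior ∝ θ^(−3) · θ^(−4) = θ^(−7) on θ ≥ max(1, 5.46) = 5.46.
This density is strictly decreasing in θ, so the posterior mode lies at the lower boundary of the support.

θ̂_MAP = 5.46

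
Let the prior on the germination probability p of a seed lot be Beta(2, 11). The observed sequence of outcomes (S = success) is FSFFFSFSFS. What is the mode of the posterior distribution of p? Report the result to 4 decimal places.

p̂_MAP = 0.2381

Prior: Beta(2, 11).
Data: 4 successes in 10 trials (from the sequence). The binomial likelihood contributes p^4(1−p)^6, so the posterior is Beta(2+4, 11+6) = Beta(6, 17).
For Beta(a, b) with a, b > 1 the mode is (a−1)/(a+b−2) = 5/21 ≈ 0.2381.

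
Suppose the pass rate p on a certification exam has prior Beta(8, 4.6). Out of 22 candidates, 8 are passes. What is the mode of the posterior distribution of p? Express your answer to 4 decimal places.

p̂_MAP = 0.4601

Prior: Beta(8, 4.6).
Data: 8 successes in 22 trials. The binomial likelihood contributes p^8(1−p)^14, so the posterior is Beta(8+8, 4.6+14) = Beta(16, 18.6).
For Beta(a, b) with a, b > 1 the mode is (a−1)/(a+b−2) = 15/32.6 ≈ 0.4601.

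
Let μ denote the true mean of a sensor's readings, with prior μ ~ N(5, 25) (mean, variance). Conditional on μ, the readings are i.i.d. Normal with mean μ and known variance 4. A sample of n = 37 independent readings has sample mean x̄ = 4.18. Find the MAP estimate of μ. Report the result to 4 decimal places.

μ̂_MAP = 4.1835

n = 37, x̄ = 4.18.
For a Normal prior and Normal likelihood with known variance, the posterior is Normal; its mode equals its mean, the precision-weighted average.
Prior precision 1/σ₀² = 1/25 = 0.04; data precision n/σ² = 37/4 = 9.25.
μ̂ = (0.04·5 + 9.25·4.18) / (0.04 + 9.25) = 38.865/9.29 = 7773/1858 ≈ 4.1835.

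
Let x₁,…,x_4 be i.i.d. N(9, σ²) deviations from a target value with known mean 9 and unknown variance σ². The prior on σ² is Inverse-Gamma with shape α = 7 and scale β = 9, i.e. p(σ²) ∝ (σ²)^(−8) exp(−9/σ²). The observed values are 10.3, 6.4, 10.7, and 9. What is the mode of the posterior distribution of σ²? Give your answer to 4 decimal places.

σ̂²_MAP = 1.4670

Sum of squared deviations about the known mean: SS = (10.3−9)² + (6.4−9)² + (10.7−9)² + (9−9)² = 11.34.
The Normal likelihood contributes (σ²)^(−n/2) exp(−SS/(2σ²)), so the posterior is Inverse-Gamma(α + n/2, β + SS/2) = Inverse-Gamma(9, 14.67).
The mode of Inverse-Gamma(a, b) is b/(a+1) = 14.67/10 ≈ 1.4670.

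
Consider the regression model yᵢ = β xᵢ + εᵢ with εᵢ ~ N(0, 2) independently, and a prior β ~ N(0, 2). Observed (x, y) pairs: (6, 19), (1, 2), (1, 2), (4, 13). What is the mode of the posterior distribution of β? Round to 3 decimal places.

β̂_MAP = 3.091

log p(β | y) = −Σ(yᵢ − βxᵢ)²/(2·2) − β²/(2·2) + const.
Setting the derivative to zero: Σxᵢ(yᵢ − βxᵢ)/2 − β/2 = 0, so β = Σxᵢyᵢ / (Σxᵢ² + σ²/τ²).
Σxᵢyᵢ = 6·19 + 1·2 + 1·2 + 4·13 = 170; Σxᵢ² = 54; σ²/τ² = 1.
β̂_MAP = 170 / (54 + 1) = 170/55 ≈ 3.091.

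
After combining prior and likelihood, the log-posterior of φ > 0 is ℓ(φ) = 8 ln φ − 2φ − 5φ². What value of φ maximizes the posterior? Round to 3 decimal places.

φ̂_MAP = 0.800

ℓ'(φ) = 8/φ − 2 − 10φ. Setting this to zero and multiplying by φ: 10φ² + 2φ − 8 = 0.
φ = (−2 + √(2² + 4·10·8)) / (2·10) = (−2 + √324) / 20 = (−2 + 18)/20 = 4/5.
ℓ''(φ) = −8/φ² − 10 < 0, confirming a maximum.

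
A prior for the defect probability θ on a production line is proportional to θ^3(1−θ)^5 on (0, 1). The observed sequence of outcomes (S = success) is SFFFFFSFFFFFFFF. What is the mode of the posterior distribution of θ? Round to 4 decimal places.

The prior density ∝ θ^3(1−θ)^5 is the kernel of Beta(4, 6).
Data: 2 successes in 15 trials (from the sequence). The binomial likelihood contributes θ^2(1−θ)^13, so the posterior is Beta(4+2, 6+13) = Beta(6, 19).
For Beta(a, b) with a, b > 1 the mode is (a−1)/(a+b−2) = 5/23 ≈ 0.2174.

θ̂_MAP = 0.2174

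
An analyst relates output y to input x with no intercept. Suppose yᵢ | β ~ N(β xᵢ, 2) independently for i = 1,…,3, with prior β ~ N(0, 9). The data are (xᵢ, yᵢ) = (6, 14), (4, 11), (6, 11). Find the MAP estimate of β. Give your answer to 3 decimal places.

β̂_MAP = 2.199

log p(β | y) = −Σ(yᵢ − βxᵢ)²/(2·2) − β²/(2·9) + const.
Setting the derivative to zero: Σxᵢ(yᵢ − βxᵢ)/2 − β/9 = 0, so β = Σxᵢyᵢ / (Σxᵢ² + σ²/τ²).
Σxᵢyᵢ = 6·14 + 4·11 + 6·11 = 194; Σxᵢ² = 88; σ²/τ² = 2/9.
β̂_MAP = 194 / (88 + 2/9) = 194/(794/9) = 873/397 ≈ 2.199.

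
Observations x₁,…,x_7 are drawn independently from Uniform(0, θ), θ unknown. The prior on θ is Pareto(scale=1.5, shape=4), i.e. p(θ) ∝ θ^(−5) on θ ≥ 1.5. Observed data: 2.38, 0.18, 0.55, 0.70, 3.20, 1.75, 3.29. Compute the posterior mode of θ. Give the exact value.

θ̂_MAP = 3.29

The Uniform(0, θ) likelihood is θ^(−n) for θ ≥ max(xᵢ), zero otherwise. Here max(xᵢ) = 3.29.
Posterior ∝ θ^(−5) · θ^(−7) = θ^(−12) on θ ≥ max(1.5, 3.29) = 3.29.
This density is strictly decreasing in θ, so the posterior mode lies at the lower boundary of the support.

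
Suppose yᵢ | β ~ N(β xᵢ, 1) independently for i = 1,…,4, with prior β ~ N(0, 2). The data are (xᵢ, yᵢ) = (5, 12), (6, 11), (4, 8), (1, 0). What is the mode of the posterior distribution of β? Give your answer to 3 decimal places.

β̂_MAP = 2.013

log p(β | y) = −Σ(yᵢ − βxᵢ)²/(2·1) − β²/(2·2) + const.
Setting the derivative to zero: Σxᵢ(yᵢ − βxᵢ)/1 − β/2 = 0, so β = Σxᵢyᵢ / (Σxᵢ² + σ²/τ²).
Σxᵢyᵢ = 5·12 + 6·11 + 4·8 + 1·0 = 158; Σxᵢ² = 78; σ²/τ² = 0.5.
β̂_MAP = 158 / (78 + 0.5) = 158/78.5 ≈ 2.013.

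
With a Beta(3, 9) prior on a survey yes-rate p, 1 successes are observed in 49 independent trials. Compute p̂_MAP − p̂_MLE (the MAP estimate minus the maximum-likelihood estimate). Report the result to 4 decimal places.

Posterior is Beta(4, 57); MAP = (4−1)/(61−2) = 3/59 ≈ 0.05085.
MLE ignores the prior: p̂_MLE = k/n = 1/49 ≈ 0.02041.
Difference = 3/59 − 1/49 = 88/2891 ≈ 0.0304.

MAP − MLE = 0.0304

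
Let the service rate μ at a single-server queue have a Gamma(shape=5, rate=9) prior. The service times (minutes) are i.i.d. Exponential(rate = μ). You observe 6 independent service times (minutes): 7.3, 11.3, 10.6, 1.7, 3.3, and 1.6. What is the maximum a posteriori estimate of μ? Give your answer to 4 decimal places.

μ̂_MAP = 0.2232

The Exponential(rate=μ) likelihood is ∝ μ^n e^(−μΣtᵢ). Here n = 6 and Σtᵢ = 7.3 + 11.3 + 10.6 + 1.7 + 3.3 + 1.6 = 35.8.
Posterior ∝ μ^4e^(−9μ) · μ^6e^(−35.8μ) = μ^10e^(−44.8μ), i.e. Gamma(11, 44.8).
Mode = (a−1)/b = 10/44.8 ≈ 0.2232.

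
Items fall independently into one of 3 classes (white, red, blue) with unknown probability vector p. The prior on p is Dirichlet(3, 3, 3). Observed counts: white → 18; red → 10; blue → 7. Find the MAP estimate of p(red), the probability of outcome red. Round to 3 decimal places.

The posterior is Dirichlet(αᵢ + nᵢ) = Dirichlet(21, 13, 10).
For a Dirichlet(a₁,…,a_K) with all aᵢ > 1, the mode has j-th component (aⱼ − 1)/(Σaᵢ − K).
Here Σaᵢ = 44 and K = 3, so p(red) = (13 − 1)/(44 − 3) = 12/41 ≈ 0.293.

MAP estimate of p(red) = 0.293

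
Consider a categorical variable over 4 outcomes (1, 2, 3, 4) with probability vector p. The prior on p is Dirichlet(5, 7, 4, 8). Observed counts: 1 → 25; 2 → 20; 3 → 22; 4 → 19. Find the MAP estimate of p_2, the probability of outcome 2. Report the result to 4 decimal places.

MAP estimate: 0.2453

The posterior is Dirichlet(αᵢ + nᵢ) = Dirichlet(30, 27, 26, 27).
For a Dirichlet(a₁,…,a_K) with all aᵢ > 1, the mode has j-th component (aⱼ − 1)/(Σaᵢ − K).
Here Σaᵢ = 110 and K = 4, so p_2 = (27 − 1)/(110 − 4) = 26/106 ≈ 0.2453.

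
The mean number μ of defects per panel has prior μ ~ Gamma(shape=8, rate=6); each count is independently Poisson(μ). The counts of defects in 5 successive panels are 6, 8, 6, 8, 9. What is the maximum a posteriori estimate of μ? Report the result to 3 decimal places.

Σxᵢ = 6+8+6+8+9 = 37, with n = 5.
Posterior ∝ μ^7e^(−6μ) · μ^37e^(−5μ) = μ^44e^(−11μ), i.e. Gamma(shape=45, rate=11).
The mode of a Gamma(a, b) with a ≥ 1 (shape–rate) is (a−1)/b = 44/11 ≈ 4.000.

μ̂_MAP = 4.000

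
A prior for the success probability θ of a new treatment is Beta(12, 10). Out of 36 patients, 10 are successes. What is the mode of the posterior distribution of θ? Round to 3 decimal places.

θ̂_MAP = 0.375

Prior: Beta(12, 10).
Data: 10 successes in 36 trials. The binomial likelihood contributes θ^10(1−θ)^26, so the posterior is Beta(12+10, 10+26) = Beta(22, 36).
For Beta(a, b) with a, b > 1 the mode is (a−1)/(a+b−2) = 21/56 ≈ 0.375.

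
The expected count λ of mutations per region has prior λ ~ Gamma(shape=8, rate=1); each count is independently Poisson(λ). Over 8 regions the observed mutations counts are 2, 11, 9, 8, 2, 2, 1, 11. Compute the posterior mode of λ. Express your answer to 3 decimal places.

Σxᵢ = 2+11+9+8+2+2+1+11 = 46, with n = 8.
Posterior ∝ λ^7e^(−1λ) · λ^46e^(−8λ) = λ^53e^(−9λ), i.e. Gamma(shape=54, rate=9).
The mode of a Gamma(a, b) with a ≥ 1 (shape–rate) is (a−1)/b = 53/9 ≈ 5.889.

λ̂_MAP = 5.889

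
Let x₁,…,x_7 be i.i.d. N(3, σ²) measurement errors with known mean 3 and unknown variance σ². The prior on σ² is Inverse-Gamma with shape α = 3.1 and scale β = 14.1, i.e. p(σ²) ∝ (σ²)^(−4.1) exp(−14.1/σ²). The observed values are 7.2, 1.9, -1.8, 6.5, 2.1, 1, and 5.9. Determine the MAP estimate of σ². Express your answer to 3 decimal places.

σ̂²_MAP = 6.287

Sum of squared deviations about the known mean: SS = (7.2−3)² + (1.9−3)² + (-1.8−3)² + (6.5−3)² + (2.1−3)² + (1−3)² + (5.9−3)² = 67.36.
The Normal likelihood contributes (σ²)^(−n/2) exp(−SS/(2σ²)), so the posterior is Inverse-Gamma(α + n/2, β + SS/2) = Inverse-Gamma(6.6, 47.78).
The mode of Inverse-Gamma(a, b) is b/(a+1) = 47.78/7.6 ≈ 6.287.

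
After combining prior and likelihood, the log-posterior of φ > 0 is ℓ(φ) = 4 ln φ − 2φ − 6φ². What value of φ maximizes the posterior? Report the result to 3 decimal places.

ℓ'(φ) = 4/φ − 2 − 12φ. Setting this to zero and multiplying by φ: 12φ² + 2φ − 4 = 0.
φ = (−2 + √(2² + 4·12·4)) / (2·12) = (−2 + √196) / 24 = (−2 + 14)/24 = 1/2.
ℓ''(φ) = −4/φ² − 12 < 0, confirming a maximum.

φ̂_MAP = 0.500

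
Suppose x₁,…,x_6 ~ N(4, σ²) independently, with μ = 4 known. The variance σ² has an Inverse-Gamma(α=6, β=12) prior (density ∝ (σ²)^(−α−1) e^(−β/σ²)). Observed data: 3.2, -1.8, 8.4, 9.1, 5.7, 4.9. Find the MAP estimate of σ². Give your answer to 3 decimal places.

Sum of squared deviations about the known mean: SS = (3.2−4)² + (-1.8−4)² + (8.4−4)² + (9.1−4)² + (5.7−4)² + (4.9−4)² = 83.35.
The Normal likelihood contributes (σ²)^(−n/2) exp(−SS/(2σ²)), so the posterior is Inverse-Gamma(α + n/2, β + SS/2) = Inverse-Gamma(9, 53.675).
The mode of Inverse-Gamma(a, b) is b/(a+1) = 53.675/10 ≈ 5.368.

σ̂²_MAP = 5.368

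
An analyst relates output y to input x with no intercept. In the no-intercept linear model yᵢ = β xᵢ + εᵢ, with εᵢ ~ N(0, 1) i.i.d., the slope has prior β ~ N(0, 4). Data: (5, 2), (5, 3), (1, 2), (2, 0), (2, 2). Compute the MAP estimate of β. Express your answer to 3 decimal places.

log p(β | y) = −Σ(yᵢ − βxᵢ)²/(2·1) − β²/(2·4) + const.
Setting the derivative to zero: Σxᵢ(yᵢ − βxᵢ)/1 − β/4 = 0, so β = Σxᵢyᵢ / (Σxᵢ² + σ²/τ²).
Σxᵢyᵢ = 5·2 + 5·3 + 1·2 + 2·0 + 2·2 = 31; Σxᵢ² = 59; σ²/τ² = 0.25.
β̂_MAP = 31 / (59 + 0.25) = 31/59.25 ≈ 0.523.

β̂_MAP = 0.523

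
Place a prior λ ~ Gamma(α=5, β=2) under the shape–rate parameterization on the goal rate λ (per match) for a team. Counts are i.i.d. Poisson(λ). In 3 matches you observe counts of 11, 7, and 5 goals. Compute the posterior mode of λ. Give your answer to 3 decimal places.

λ̂_MAP = 5.400

Σxᵢ = 11+7+5 = 23, with n = 3.
Posterior ∝ λ^4e^(−2λ) · λ^23e^(−3λ) = λ^27e^(−5λ), i.e. Gamma(shape=28, rate=5).
The mode of a Gamma(a, b) with a ≥ 1 (shape–rate) is (a−1)/b = 27/5 ≈ 5.400.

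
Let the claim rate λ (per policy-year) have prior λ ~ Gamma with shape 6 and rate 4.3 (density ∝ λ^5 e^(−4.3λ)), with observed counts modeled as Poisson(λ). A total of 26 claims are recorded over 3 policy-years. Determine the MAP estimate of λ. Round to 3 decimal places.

Σxᵢ = 26, n = 3.
Posterior ∝ λ^5e^(−4.3λ) · λ^26e^(−3λ) = λ^31e^(−7.3λ), i.e. Gamma(shape=32, rate=7.3).
The mode of a Gamma(a, b) with a ≥ 1 (shape–rate) is (a−1)/b = 31/7.3 ≈ 4.247.

λ̂_MAP = 4.247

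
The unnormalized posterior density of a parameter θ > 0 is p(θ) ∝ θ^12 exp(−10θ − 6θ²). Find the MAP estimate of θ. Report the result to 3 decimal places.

ℓ'(θ) = 12/θ − 10 − 12θ. Setting this to zero and multiplying by θ: 12θ² + 10θ − 12 = 0.
θ = (−10 + √(10² + 4·12·12)) / (2·12) = (−10 + √676) / 24 = (−10 + 26)/24 = 2/3.
ℓ''(θ) = −12/θ² − 12 < 0, confirming a maximum.

θ̂_MAP = 0.667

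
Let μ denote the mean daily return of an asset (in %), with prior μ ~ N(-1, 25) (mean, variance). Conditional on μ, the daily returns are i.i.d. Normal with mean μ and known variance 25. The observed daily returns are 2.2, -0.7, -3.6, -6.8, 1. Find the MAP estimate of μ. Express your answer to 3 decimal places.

n = 5; x̄ = (2.2 + (-0.7) + (-3.6) + (-6.8) + 1)/5 = -7.9/5 = -1.58.
For a Normal prior and Normal likelihood with known variance, the posterior is Normal; its mode equals its mean, the precision-weighted average.
Prior precision 1/σ₀² = 1/25 = 0.04; data precision n/σ² = 5/25 = 0.2.
μ̂ = (0.04·(-1) + 0.2·(-1.58)) / (0.04 + 0.2) = (-0.356)/0.24 = -89/60 ≈ -1.483.

μ̂_MAP = -1.483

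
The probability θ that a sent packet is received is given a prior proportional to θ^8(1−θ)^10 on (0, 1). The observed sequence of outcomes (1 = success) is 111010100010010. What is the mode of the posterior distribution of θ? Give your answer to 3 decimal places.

The prior density ∝ θ^8(1−θ)^10 is the kernel of Beta(9, 11).
Data: 7 successes in 15 trials (from the sequence). The binomial likelihood contributes θ^7(1−θ)^8, so the posterior is Beta(9+7, 11+8) = Beta(16, 19).
For Beta(a, b) with a, b > 1 the mode is (a−1)/(a+b−2) = 15/33 ≈ 0.455.

θ̂_MAP = 0.455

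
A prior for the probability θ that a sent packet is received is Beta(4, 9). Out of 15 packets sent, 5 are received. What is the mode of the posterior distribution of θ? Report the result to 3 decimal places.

Prior: Beta(4, 9).
Data: 5 successes in 15 trials. The binomial likelihood contributes θ^5(1−θ)^10, so the posterior is Beta(4+5, 9+10) = Beta(9, 19).
For Beta(a, b) with a, b > 1 the mode is (a−1)/(a+b−2) = 8/26 ≈ 0.308.

θ̂_MAP = 0.308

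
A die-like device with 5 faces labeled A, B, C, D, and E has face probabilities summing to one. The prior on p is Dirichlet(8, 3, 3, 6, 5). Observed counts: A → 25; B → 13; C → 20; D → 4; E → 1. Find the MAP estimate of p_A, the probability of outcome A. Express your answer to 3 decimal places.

MAP estimate of p_A = 0.386

The posterior is Dirichlet(αᵢ + nᵢ) = Dirichlet(33, 16, 23, 10, 6).
For a Dirichlet(a₁,…,a_K) with all aᵢ > 1, the mode has j-th component (aⱼ − 1)/(Σaᵢ − K).
Here Σaᵢ = 88 and K = 5, so p_A = (33 − 1)/(88 − 5) = 32/83 ≈ 0.386.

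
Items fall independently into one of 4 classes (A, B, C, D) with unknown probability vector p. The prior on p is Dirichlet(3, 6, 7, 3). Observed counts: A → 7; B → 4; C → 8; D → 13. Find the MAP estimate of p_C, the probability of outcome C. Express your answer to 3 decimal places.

The posterior is Dirichlet(αᵢ + nᵢ) = Dirichlet(10, 10, 15, 16).
For a Dirichlet(a₁,…,a_K) with all aᵢ > 1, the mode has j-th component (aⱼ − 1)/(Σaᵢ − K).
Here Σaᵢ = 51 and K = 4, so p_C = (15 − 1)/(51 − 4) = 14/47 ≈ 0.298.

MAP estimate of p_C = 0.298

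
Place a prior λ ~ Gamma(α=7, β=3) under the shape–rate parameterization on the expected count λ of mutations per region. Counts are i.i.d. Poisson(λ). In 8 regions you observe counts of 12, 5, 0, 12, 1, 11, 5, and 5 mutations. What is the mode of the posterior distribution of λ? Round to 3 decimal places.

Σxᵢ = 12+5+0+12+1+11+5+5 = 51, with n = 8.
Posterior ∝ λ^6e^(−3λ) · λ^51e^(−8λ) = λ^57e^(−11λ), i.e. Gamma(shape=58, rate=11).
The mode of a Gamma(a, b) with a ≥ 1 (shape–rate) is (a−1)/b = 57/11 ≈ 5.182.

λ̂_MAP = 5.182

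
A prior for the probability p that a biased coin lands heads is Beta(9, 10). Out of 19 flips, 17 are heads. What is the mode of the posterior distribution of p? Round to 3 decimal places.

p̂_MAP = 0.694

Prior: Beta(9, 10).
Data: 17 successes in 19 trials. The binomial likelihood contributes p^17(1−p)^2, so the posterior is Beta(9+17, 10+2) = Beta(26, 12).
For Beta(a, b) with a, b > 1 the mode is (a−1)/(a+b−2) = 25/36 ≈ 0.694.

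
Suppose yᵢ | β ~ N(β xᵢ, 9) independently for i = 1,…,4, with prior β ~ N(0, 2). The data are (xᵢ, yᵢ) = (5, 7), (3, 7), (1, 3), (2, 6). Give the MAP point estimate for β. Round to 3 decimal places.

log p(β | y) = −Σ(yᵢ − βxᵢ)²/(2·9) − β²/(2·2) + const.
Setting the derivative to zero: Σxᵢ(yᵢ − βxᵢ)/9 − β/2 = 0, so β = Σxᵢyᵢ / (Σxᵢ² + σ²/τ²).
Σxᵢyᵢ = 5·7 + 3·7 + 1·3 + 2·6 = 71; Σxᵢ² = 39; σ²/τ² = 4.5.
β̂_MAP = 71 / (39 + 4.5) = 71/43.5 ≈ 1.632.

β̂_MAP = 1.632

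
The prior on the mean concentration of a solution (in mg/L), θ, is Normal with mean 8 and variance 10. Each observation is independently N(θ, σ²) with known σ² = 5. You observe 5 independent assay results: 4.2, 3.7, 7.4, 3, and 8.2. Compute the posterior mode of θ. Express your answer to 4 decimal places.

θ̂_MAP = 5.5455

n = 5; x̄ = (4.2 + 3.7 + 7.4 + 3 + 8.2)/5 = 26.5/5 = 5.3.
For a Normal prior and Normal likelihood with known variance, the posterior is Normal; its mode equals its mean, the precision-weighted average.
Prior precision 1/σ₀² = 1/10 = 0.1; data precision n/σ² = 5/5 = 1.
θ̂ = (0.1·8 + 1·5.3) / (0.1 + 1) = 6.1/1.1 = 61/11 ≈ 5.5455.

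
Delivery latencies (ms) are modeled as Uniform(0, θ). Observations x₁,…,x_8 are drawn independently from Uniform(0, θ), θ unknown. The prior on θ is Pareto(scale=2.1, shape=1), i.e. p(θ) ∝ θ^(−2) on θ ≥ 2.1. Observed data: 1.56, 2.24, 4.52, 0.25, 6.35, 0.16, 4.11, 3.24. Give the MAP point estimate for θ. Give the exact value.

The Uniform(0, θ) likelihood is θ^(−n) for θ ≥ max(xᵢ), zero otherwise. Here max(xᵢ) = 6.35.
Posterior ∝ θ^(−2) · θ^(−8) = θ^(−10) on θ ≥ max(2.1, 6.35) = 6.35.
This density is strictly decreasing in θ, so the posterior mode lies at the lower boundary of the support.

θ̂_MAP = 6.35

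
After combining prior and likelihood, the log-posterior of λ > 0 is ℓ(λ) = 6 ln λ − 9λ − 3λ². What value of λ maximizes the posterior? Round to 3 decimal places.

λ̂_MAP = 0.500

ℓ'(λ) = 6/λ − 9 − 6λ. Setting this to zero and multiplying by λ: 6λ² + 9λ − 6 = 0.
λ = (−9 + √(9² + 4·6·6)) / (2·6) = (−9 + √225) / 12 = (−9 + 15)/12 = 1/2.
ℓ''(λ) = −6/λ² − 6 < 0, confirming a maximum.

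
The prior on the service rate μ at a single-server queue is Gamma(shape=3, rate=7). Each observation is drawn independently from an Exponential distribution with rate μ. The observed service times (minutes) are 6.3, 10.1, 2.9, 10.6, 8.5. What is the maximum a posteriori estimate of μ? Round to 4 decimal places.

μ̂_MAP = 0.1542

The Exponential(rate=μ) likelihood is ∝ μ^n e^(−μΣtᵢ). Here n = 5 and Σtᵢ = 6.3 + 10.1 + 2.9 + 10.6 + 8.5 = 38.4.
Posterior ∝ μ^2e^(−7μ) · μ^5e^(−38.4μ) = μ^7e^(−45.4μ), i.e. Gamma(8, 45.4).
Mode = (a−1)/b = 7/45.4 ≈ 0.1542.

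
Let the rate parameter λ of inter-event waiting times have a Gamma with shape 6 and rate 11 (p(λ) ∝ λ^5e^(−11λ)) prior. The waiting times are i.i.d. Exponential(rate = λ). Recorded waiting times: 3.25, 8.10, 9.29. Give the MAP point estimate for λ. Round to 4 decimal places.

The Exponential(rate=λ) likelihood is ∝ λ^n e^(−λΣtᵢ). Here n = 3 and Σtᵢ = 3.25 + 8.10 + 9.29 = 20.64.
Posterior ∝ λ^5e^(−11λ) · λ^3e^(−20.64λ) = λ^8e^(−31.64λ), i.e. Gamma(9, 31.64).
Mode = (a−1)/b = 8/31.64 ≈ 0.2528.

λ̂_MAP = 0.2528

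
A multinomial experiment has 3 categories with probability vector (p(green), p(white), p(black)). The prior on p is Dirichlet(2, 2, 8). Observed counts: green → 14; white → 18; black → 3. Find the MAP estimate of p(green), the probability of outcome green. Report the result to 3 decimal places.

The posterior is Dirichlet(αᵢ + nᵢ) = Dirichlet(16, 20, 11).
For a Dirichlet(a₁,…,a_K) with all aᵢ > 1, the mode has j-th component (aⱼ − 1)/(Σaᵢ − K).
Here Σaᵢ = 47 and K = 3, so p(green) = (16 − 1)/(47 − 3) = 15/44 ≈ 0.341.

MAP estimate of p(green) = 0.341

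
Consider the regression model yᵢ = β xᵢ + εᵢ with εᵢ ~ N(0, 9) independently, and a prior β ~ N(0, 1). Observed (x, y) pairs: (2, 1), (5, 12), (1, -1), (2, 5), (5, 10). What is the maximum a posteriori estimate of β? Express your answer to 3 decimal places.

log p(β | y) = −Σ(yᵢ − βxᵢ)²/(2·9) − β²/(2·1) + const.
Setting the derivative to zero: Σxᵢ(yᵢ − βxᵢ)/9 − β/1 = 0, so β = Σxᵢyᵢ / (Σxᵢ² + σ²/τ²).
Σxᵢyᵢ = 2·1 + 5·12 + 1·(-1) + 2·5 + 5·10 = 121; Σxᵢ² = 59; σ²/τ² = 9.
β̂_MAP = 121 / (59 + 9) = 121/68 ≈ 1.779.

β̂_MAP = 1.779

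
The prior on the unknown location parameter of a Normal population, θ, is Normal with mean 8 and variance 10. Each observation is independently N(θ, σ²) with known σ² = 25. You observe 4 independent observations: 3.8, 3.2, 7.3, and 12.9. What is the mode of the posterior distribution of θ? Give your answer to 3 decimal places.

n = 4; x̄ = (3.8 + 3.2 + 7.3 + 12.9)/4 = 27.2/4 = 6.8.
For a Normal prior and Normal likelihood with known variance, the posterior is Normal; its mode equals its mean, the precision-weighted average.
Prior precision 1/σ₀² = 1/10 = 0.1; data precision n/σ² = 4/25 = 0.16.
θ̂ = (0.1·8 + 0.16·6.8) / (0.1 + 0.16) = 1.888/0.26 = 472/65 ≈ 7.262.

θ̂_MAP = 7.262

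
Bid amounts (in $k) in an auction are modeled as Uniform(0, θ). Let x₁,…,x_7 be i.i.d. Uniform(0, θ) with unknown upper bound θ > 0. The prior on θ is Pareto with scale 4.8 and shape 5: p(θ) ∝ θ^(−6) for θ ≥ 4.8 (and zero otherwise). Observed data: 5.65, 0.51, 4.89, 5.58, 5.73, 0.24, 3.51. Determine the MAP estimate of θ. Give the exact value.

θ̂_MAP = 5.73

The Uniform(0, θ) likelihood is θ^(−n) for θ ≥ max(xᵢ), zero otherwise. Here max(xᵢ) = 5.73.
Posterior ∝ θ^(−6) · θ^(−7) = θ^(−13) on θ ≥ max(4.8, 5.73) = 5.73.
This density is strictly decreasing in θ, so the posterior mode lies at the lower boundary of the support.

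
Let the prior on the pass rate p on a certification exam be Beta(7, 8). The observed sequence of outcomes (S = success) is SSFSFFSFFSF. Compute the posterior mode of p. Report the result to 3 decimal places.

Prior: Beta(7, 8).
Data: 5 successes in 11 trials (from the sequence). The binomial likelihood contributes p^5(1−p)^6, so the posterior is Beta(7+5, 8+6) = Beta(12, 14).
For Beta(a, b) with a, b > 1 the mode is (a−1)/(a+b−2) = 11/24 ≈ 0.458.

p̂_MAP = 0.458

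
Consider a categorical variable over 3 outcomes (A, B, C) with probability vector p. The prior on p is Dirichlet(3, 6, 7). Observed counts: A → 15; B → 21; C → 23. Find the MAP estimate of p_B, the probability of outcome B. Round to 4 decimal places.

The posterior is Dirichlet(αᵢ + nᵢ) = Dirichlet(18, 27, 30).
For a Dirichlet(a₁,…,a_K) with all aᵢ > 1, the mode has j-th component (aⱼ − 1)/(Σaᵢ − K).
Here Σaᵢ = 75 and K = 3, so p_B = (27 − 1)/(75 − 3) = 26/72 ≈ 0.3611.

MAP estimate of p_B = 0.3611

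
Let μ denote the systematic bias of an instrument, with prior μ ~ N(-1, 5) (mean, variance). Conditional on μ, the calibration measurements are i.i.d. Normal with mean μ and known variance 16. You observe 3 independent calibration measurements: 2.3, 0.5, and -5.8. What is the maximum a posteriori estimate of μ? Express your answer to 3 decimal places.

n = 3; x̄ = (2.3 + 0.5 + (-5.8))/3 = -3/3 = -1.
For a Normal prior and Normal likelihood with known variance, the posterior is Normal; its mode equals its mean, the precision-weighted average.
Prior precision 1/σ₀² = 1/5 = 0.2; data precision n/σ² = 3/16 = 0.1875.
μ̂ = (0.2·(-1) + 0.1875·(-1)) / (0.2 + 0.1875) = (-0.3875)/0.3875 = -1.000.

μ̂_MAP = -1.000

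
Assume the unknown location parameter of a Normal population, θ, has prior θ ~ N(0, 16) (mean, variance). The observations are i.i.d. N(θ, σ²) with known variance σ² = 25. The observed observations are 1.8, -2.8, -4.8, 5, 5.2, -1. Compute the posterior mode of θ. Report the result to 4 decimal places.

n = 6; x̄ = (1.8 + (-2.8) + (-4.8) + 5 + 5.2 + (-1))/6 = 3.4/6 = 17/30 ≈ 0.5667.
For a Normal prior and Normal likelihood with known variance, the posterior is Normal; its mode equals its mean, the precision-weighted average.
Prior precision 1/σ₀² = 1/16 = 0.0625; data precision n/σ² = 6/25 = 0.24.
θ̂ = (0.0625·0 + 0.24·(17/30)) / (0.0625 + 0.24) = 0.136/0.3025 = 272/605 ≈ 0.4496.

θ̂_MAP = 0.4496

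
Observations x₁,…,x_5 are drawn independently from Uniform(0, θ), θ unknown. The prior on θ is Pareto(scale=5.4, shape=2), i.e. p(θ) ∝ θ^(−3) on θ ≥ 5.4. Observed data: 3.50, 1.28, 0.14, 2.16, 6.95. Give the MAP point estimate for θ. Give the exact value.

The Uniform(0, θ) likelihood is θ^(−n) for θ ≥ max(xᵢ), zero otherwise. Here max(xᵢ) = 6.95.
Posterior ∝ θ^(−3) · θ^(−5) = θ^(−8) on θ ≥ max(5.4, 6.95) = 6.95.
This density is strictly decreasing in θ, so the posterior mode lies at the lower boundary of the support.

θ̂_MAP = 6.95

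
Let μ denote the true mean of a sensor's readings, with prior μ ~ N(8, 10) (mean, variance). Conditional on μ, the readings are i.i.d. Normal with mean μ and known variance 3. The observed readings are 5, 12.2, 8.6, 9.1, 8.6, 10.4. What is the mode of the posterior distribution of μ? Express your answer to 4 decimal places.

μ̂_MAP = 8.9365

n = 6; x̄ = (5 + 12.2 + 8.6 + 9.1 + 8.6 + 10.4)/6 = 53.9/6 = 539/60 ≈ 8.9833.
For a Normal prior and Normal likelihood with known variance, the posterior is Normal; its mode equals its mean, the precision-weighted average.
Prior precision 1/σ₀² = 1/10 = 0.1; data precision n/σ² = 6/3 = 2.
μ̂ = (0.1·8 + 2·(539/60)) / (0.1 + 2) = (563/30)/2.1 = 563/63 ≈ 8.9365.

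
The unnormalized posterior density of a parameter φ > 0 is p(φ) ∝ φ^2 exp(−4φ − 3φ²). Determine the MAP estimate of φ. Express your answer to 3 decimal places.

ℓ'(φ) = 2/φ − 4 − 6φ. Setting this to zero and multiplying by φ: 6φ² + 4φ − 2 = 0.
φ = (−4 + √(4² + 4·6·2)) / (2·6) = (−4 + √64) / 12 = (−4 + 8)/12 = 1/3.
ℓ''(φ) = −2/φ² − 6 < 0, confirming a maximum.

φ̂_MAP = 0.333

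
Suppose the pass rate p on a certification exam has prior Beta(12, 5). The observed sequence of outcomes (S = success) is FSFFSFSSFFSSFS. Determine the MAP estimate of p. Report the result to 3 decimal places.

p̂_MAP = 0.621

Prior: Beta(12, 5).
Data: 7 successes in 14 trials (from the sequence). The binomial likelihood contributes p^7(1−p)^7, so the posterior is Beta(12+7, 5+7) = Beta(19, 12).
For Beta(a, b) with a, b > 1 the mode is (a−1)/(a+b−2) = 18/29 ≈ 0.621.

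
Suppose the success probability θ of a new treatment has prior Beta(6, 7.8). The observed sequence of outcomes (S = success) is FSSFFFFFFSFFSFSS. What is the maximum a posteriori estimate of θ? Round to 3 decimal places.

Prior: Beta(6, 7.8).
Data: 6 successes in 16 trials (from the sequence). The binomial likelihood contributes θ^6(1−θ)^10, so the posterior is Beta(6+6, 7.8+10) = Beta(12, 17.8).
For Beta(a, b) with a, b > 1 the mode is (a−1)/(a+b−2) = 11/27.8 ≈ 0.396.

θ̂_MAP = 0.396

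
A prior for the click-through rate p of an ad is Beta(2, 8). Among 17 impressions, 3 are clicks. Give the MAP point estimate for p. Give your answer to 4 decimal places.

p̂_MAP = 0.1600

Prior: Beta(2, 8).
Data: 3 successes in 17 trials. The binomial likelihood contributes p^3(1−p)^14, so the posterior is Beta(2+3, 8+14) = Beta(5, 22).
For Beta(a, b) with a, b > 1 the mode is (a−1)/(a+b−2) = 4/25 ≈ 0.1600.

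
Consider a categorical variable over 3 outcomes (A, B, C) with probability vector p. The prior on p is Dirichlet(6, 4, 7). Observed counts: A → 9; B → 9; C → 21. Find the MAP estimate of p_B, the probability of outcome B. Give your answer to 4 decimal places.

MAP estimate of p_B = 0.2264

The posterior is Dirichlet(αᵢ + nᵢ) = Dirichlet(15, 13, 28).
For a Dirichlet(a₁,…,a_K) with all aᵢ > 1, the mode has j-th component (aⱼ − 1)/(Σaᵢ − K).
Here Σaᵢ = 56 and K = 3, so p_B = (13 − 1)/(56 − 3) = 12/53 ≈ 0.2264.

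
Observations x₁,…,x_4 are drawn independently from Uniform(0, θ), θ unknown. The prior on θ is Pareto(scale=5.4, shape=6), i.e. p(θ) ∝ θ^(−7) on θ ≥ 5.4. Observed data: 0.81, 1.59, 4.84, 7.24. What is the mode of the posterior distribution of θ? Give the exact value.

The Uniform(0, θ) likelihood is θ^(−n) for θ ≥ max(xᵢ), zero otherwise. Here max(xᵢ) = 7.24.
Posterior ∝ θ^(−7) · θ^(−4) = θ^(−11) on θ ≥ max(5.4, 7.24) = 7.24.
This density is strictly decreasing in θ, so the posterior mode lies at the lower boundary of the support.

θ̂_MAP = 7.24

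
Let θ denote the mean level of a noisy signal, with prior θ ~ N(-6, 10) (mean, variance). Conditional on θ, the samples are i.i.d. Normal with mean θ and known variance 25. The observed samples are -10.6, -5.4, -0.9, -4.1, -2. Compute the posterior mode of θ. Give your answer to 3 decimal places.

θ̂_MAP = -5.067

n = 5; x̄ = ((-10.6) + (-5.4) + (-0.9) + (-4.1) + (-2))/5 = -23/5 = -4.6.
For a Normal prior and Normal likelihood with known variance, the posterior is Normal; its mode equals its mean, the precision-weighted average.
Prior precision 1/σ₀² = 1/10 = 0.1; data precision n/σ² = 5/25 = 0.2.
θ̂ = (0.1·(-6) + 0.2·(-4.6)) / (0.1 + 0.2) = (-1.52)/0.3 = -76/15 ≈ -5.067.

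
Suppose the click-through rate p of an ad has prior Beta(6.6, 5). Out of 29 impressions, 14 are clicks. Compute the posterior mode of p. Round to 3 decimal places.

Prior: Beta(6.6, 5).
Data: 14 successes in 29 trials. The binomial likelihood contributes p^14(1−p)^15, so the posterior is Beta(6.6+14, 5+15) = Beta(20.6, 20).
For Beta(a, b) with a, b > 1 the mode is (a−1)/(a+b−2) = 19.6/38.6 ≈ 0.508.

p̂_MAP = 0.508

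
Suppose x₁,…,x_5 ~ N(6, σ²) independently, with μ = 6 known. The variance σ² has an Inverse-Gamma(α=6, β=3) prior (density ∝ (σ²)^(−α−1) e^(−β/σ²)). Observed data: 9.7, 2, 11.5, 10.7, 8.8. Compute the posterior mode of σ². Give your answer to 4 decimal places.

Sum of squared deviations about the known mean: SS = (9.7−6)² + (2−6)² + (11.5−6)² + (10.7−6)² + (8.8−6)² = 89.87.
The Normal likelihood contributes (σ²)^(−n/2) exp(−SS/(2σ²)), so the posterior is Inverse-Gamma(α + n/2, β + SS/2) = Inverse-Gamma(8.5, 47.935).
The mode of Inverse-Gamma(a, b) is b/(a+1) = 47.935/9.5 ≈ 5.0458.

σ̂²_MAP = 5.0458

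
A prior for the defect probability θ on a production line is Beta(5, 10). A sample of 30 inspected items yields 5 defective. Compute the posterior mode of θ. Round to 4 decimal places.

θ̂_MAP = 0.2093

Prior: Beta(5, 10).
Data: 5 successes in 30 trials. The binomial likelihood contributes θ^5(1−θ)^25, so the posterior is Beta(5+5, 10+25) = Beta(10, 35).
For Beta(a, b) with a, b > 1 the mode is (a−1)/(a+b−2) = 9/43 ≈ 0.2093.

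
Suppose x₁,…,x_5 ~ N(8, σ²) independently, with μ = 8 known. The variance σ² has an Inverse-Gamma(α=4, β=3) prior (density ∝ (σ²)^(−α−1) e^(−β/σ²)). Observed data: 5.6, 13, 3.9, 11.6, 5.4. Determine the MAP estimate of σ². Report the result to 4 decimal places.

Sum of squared deviations about the known mean: SS = (5.6−8)² + (13−8)² + (3.9−8)² + (11.6−8)² + (5.4−8)² = 67.29.
The Normal likelihood contributes (σ²)^(−n/2) exp(−SS/(2σ²)), so the posterior is Inverse-Gamma(α + n/2, β + SS/2) = Inverse-Gamma(6.5, 36.645).
The mode of Inverse-Gamma(a, b) is b/(a+1) = 36.645/7.5 ≈ 4.8860.

σ̂²_MAP = 4.8860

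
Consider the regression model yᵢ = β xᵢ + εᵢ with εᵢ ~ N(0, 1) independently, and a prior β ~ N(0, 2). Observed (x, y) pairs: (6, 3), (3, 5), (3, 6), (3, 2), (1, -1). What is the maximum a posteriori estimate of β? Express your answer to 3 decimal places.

β̂_MAP = 0.868

log p(β | y) = −Σ(yᵢ − βxᵢ)²/(2·1) − β²/(2·2) + const.
Setting the derivative to zero: Σxᵢ(yᵢ − βxᵢ)/1 − β/2 = 0, so β = Σxᵢyᵢ / (Σxᵢ² + σ²/τ²).
Σxᵢyᵢ = 6·3 + 3·5 + 3·6 + 3·2 + 1·(-1) = 56; Σxᵢ² = 64; σ²/τ² = 0.5.
β̂_MAP = 56 / (64 + 0.5) = 56/64.5 ≈ 0.868.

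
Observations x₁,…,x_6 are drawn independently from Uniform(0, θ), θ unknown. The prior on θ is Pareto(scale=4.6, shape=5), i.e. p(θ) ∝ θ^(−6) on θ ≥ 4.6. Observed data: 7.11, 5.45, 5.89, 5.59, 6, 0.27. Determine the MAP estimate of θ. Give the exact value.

The Uniform(0, θ) likelihood is θ^(−n) for θ ≥ max(xᵢ), zero otherwise. Here max(xᵢ) = 7.11.
Posterior ∝ θ^(−6) · θ^(−6) = θ^(−12) on θ ≥ max(4.6, 7.11) = 7.11.
This density is strictly decreasing in θ, so the posterior mode lies at the lower boundary of the support.

θ̂_MAP = 7.11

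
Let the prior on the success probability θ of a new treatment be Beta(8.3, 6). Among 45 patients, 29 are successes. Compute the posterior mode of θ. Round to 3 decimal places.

θ̂_MAP = 0.634

Prior: Beta(8.3, 6).
Data: 29 successes in 45 trials. The binomial likelihood contributes θ^29(1−θ)^16, so the posterior is Beta(8.3+29, 6+16) = Beta(37.3, 22).
For Beta(a, b) with a, b > 1 the mode is (a−1)/(a+b−2) = 36.3/57.3 ≈ 0.634.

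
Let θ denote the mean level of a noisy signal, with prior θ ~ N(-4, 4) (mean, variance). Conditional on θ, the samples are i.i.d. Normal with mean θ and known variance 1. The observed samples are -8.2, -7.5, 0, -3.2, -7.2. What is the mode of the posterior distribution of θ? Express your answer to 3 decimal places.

n = 5; x̄ = ((-8.2) + (-7.5) + 0 + (-3.2) + (-7.2))/5 = -26.1/5 = -5.22.
For a Normal prior and Normal likelihood with known variance, the posterior is Normal; its mode equals its mean, the precision-weighted average.
Prior precision 1/σ₀² = 1/4 = 0.25; data precision n/σ² = 5/1 = 5.
θ̂ = (0.25·(-4) + 5·(-5.22)) / (0.25 + 5) = (-27.1)/5.25 = -542/105 ≈ -5.162.

θ̂_MAP = -5.162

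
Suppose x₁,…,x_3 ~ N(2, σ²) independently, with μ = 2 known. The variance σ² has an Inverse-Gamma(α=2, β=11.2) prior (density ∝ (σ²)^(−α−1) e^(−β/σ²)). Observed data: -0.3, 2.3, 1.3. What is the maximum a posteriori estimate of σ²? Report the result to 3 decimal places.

Sum of squared deviations about the known mean: SS = (-0.3−2)² + (2.3−2)² + (1.3−2)² = 5.87.
The Normal likelihood contributes (σ²)^(−n/2) exp(−SS/(2σ²)), so the posterior is Inverse-Gamma(α + n/2, β + SS/2) = Inverse-Gamma(3.5, 14.135).
The mode of Inverse-Gamma(a, b) is b/(a+1) = 14.135/4.5 ≈ 3.141.

σ̂²_MAP = 3.141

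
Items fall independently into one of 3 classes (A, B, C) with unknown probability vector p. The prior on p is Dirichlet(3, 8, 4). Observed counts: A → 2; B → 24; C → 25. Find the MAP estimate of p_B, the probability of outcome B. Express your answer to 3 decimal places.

The posterior is Dirichlet(αᵢ + nᵢ) = Dirichlet(5, 32, 29).
For a Dirichlet(a₁,…,a_K) with all aᵢ > 1, the mode has j-th component (aⱼ − 1)/(Σaᵢ − K).
Here Σaᵢ = 66 and K = 3, so p_B = (32 − 1)/(66 − 3) = 31/63 ≈ 0.492.

MAP estimate of p_B = 0.492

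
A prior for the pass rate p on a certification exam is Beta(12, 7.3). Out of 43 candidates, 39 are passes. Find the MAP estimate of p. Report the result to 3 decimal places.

p̂_MAP = 0.829

Prior: Beta(12, 7.3).
Data: 39 successes in 43 trials. The binomial likelihood contributes p^39(1−p)^4, so the posterior is Beta(12+39, 7.3+4) = Beta(51, 11.3).
For Beta(a, b) with a, b > 1 the mode is (a−1)/(a+b−2) = 50/60.3 ≈ 0.829.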